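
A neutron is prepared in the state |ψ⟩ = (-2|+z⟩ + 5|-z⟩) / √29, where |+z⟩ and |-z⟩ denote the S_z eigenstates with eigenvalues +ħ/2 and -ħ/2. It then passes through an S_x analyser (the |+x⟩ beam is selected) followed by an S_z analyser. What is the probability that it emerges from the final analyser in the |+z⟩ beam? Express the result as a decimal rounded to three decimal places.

First analyser (S_x): P(|+x⟩) = |⟨+x|ψ⟩|² = 9/58.
After stage 1 the state is |+x⟩; P(|+z⟩) = |⟨+z|+x⟩|² = 1/2.
Joint probability = 9/58 × 1/2 = 0.078.

0.078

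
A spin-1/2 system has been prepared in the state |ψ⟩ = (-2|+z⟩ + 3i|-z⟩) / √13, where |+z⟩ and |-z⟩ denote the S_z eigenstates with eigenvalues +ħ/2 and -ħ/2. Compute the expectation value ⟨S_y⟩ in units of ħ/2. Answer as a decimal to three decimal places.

-0.923

⟨σ_y⟩ = 2 Im(a* b)/(|a|²+|b|²) with a = -2, b = 3i.
a* b = -6i, so ⟨σ_y⟩ = -12/13.
⟨S_y⟩ = (ħ/2)·⟨σ_y⟩.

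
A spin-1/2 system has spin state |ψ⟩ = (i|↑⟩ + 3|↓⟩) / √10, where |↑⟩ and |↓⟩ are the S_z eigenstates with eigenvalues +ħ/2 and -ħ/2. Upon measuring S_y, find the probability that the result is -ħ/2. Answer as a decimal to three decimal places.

|-y⟩ = (|↑⟩ - i|↓⟩)/√2, so ⟨-y|ψ⟩ = (4i) / (√2·√10).
P = |4i|² / 20 = 16/20.

0.800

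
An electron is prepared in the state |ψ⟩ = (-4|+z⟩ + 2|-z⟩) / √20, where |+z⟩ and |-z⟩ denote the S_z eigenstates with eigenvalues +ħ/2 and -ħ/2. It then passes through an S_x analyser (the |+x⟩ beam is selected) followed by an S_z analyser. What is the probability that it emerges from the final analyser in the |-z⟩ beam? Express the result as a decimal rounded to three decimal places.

First analyser (S_x): P(|+x⟩) = |⟨+x|ψ⟩|² = 4/40.
After stage 1 the state is |+x⟩; P(|-z⟩) = |⟨-z|+x⟩|² = 1/2.
Joint probability = 4/40 × 1/2 = 0.050.

0.050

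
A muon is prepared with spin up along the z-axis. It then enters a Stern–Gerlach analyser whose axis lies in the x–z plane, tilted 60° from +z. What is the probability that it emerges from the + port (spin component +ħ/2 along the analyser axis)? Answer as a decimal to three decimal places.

For spin-½, the probability of finding spin-up along an axis at angle θ to the initial spin direction is cos²(θ/2); spin-down is sin²(θ/2).
θ = 60°, so P = cos²(30°) ≈ 0.750.

0.750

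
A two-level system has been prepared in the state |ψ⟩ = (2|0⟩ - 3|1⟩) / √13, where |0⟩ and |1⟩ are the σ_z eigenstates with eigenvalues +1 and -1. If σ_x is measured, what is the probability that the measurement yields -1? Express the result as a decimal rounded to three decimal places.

|-x⟩ = (|0⟩ - |1⟩)/√2, so ⟨-x|ψ⟩ = (5) / (√2·√13).
P = |5|² / 26 = 25/26.

0.962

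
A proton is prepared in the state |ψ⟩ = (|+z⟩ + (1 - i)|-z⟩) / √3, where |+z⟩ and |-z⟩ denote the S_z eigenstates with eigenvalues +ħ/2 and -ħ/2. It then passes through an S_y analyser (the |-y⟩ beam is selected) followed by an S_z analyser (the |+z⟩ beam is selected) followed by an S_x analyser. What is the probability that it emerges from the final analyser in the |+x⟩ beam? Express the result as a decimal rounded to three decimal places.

First analyser (S_y): P(|-y⟩) = |⟨-y|ψ⟩|² = 5/6.
After stage 1 the state is |-y⟩; P(|+z⟩) = |⟨+z|-y⟩|² = 1/2.
After stage 2 the state is |+z⟩; P(|+x⟩) = |⟨+x|+z⟩|² = 1/2.
Joint probability = 5/6 × 1/2 × 1/2 = 0.208.

0.208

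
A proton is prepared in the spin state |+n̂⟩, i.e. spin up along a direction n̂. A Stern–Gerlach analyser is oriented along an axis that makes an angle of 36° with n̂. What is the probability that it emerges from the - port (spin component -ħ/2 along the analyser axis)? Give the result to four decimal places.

0.0955

For spin-½, the probability of finding spin-up along an axis at angle θ to the initial spin direction is cos²(θ/2); spin-down is sin²(θ/2).
θ = 36°, so P = sin²(18°) ≈ 0.0955.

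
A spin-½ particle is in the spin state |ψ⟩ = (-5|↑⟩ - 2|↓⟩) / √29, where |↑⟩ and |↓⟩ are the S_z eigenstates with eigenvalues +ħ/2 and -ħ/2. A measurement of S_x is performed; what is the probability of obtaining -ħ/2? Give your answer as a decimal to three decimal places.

0.155

|-x⟩ = (|↑⟩ - |↓⟩)/√2, so ⟨-x|ψ⟩ = (-3) / (√2·√29).
P = |-3|² / 58 = 9/58.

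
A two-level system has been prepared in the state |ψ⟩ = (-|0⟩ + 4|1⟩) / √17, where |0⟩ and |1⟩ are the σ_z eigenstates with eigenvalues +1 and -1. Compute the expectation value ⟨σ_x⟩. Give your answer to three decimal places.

⟨σ_x⟩ = 2 Re(a* b)/(|a|²+|b|²) with a = -1, b = 4.
a* b = -4, so ⟨σ_x⟩ = -8/17.

-0.471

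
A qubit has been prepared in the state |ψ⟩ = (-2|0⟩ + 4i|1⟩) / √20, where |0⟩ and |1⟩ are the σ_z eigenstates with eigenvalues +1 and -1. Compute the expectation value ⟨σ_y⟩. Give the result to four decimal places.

-0.8000

⟨σ_y⟩ = 2 Im(a* b)/(|a|²+|b|²) with a = -2, b = 4i.
a* b = -8i, so ⟨σ_y⟩ = -16/20.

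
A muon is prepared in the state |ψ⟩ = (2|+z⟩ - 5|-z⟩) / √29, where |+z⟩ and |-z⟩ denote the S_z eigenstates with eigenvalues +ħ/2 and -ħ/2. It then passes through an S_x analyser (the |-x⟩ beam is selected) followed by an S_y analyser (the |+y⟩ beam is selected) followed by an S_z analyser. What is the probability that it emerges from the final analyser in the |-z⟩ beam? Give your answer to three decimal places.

0.211

First analyser (S_x): P(|-x⟩) = |⟨-x|ψ⟩|² = 49/58.
After stage 1 the state is |-x⟩; P(|+y⟩) = |⟨+y|-x⟩|² = 1/2.
After stage 2 the state is |+y⟩; P(|-z⟩) = |⟨-z|+y⟩|² = 1/2.
Joint probability = 49/58 × 1/2 × 1/2 = 0.211.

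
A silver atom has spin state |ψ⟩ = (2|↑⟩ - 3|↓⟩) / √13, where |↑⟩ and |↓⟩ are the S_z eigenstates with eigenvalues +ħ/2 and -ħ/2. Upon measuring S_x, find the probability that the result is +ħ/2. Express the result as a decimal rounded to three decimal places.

0.038

|+x⟩ = (|↑⟩ + |↓⟩)/√2, so ⟨+x|ψ⟩ = (-1) / (√2·√13).
P = |-1|² / 26 = 1/26.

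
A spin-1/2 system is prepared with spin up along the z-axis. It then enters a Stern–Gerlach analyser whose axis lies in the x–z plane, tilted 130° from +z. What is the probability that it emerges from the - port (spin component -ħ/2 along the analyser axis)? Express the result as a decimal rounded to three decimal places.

For spin-½, the probability of finding spin-up along an axis at angle θ to the initial spin direction is cos²(θ/2); spin-down is sin²(θ/2).
θ = 130°, so P = sin²(65°) ≈ 0.821.

0.821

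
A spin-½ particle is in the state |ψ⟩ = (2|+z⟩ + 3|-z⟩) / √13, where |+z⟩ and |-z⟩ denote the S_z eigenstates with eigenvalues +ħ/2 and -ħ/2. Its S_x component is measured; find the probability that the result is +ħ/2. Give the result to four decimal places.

|+x⟩ = (|+z⟩ + |-z⟩)/√2, so ⟨+x|ψ⟩ = (5) / (√2·√13).
P = |5|² / 26 = 25/26.

0.9615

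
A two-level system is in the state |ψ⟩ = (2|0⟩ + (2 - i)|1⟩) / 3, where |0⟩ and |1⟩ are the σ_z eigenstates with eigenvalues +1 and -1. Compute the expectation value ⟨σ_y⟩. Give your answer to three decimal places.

-0.444

⟨σ_y⟩ = 2 Im(a* b)/(|a|²+|b|²) with a = 2, b = (2 - i).
a* b = (4 - 2i), so ⟨σ_y⟩ = -4/9.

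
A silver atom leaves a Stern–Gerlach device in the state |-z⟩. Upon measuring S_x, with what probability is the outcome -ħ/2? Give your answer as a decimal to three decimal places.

In the S_z basis, |-z⟩ = |-z⟩ and |-x⟩ = (|+z⟩ - |-z⟩)/√2.
|⟨-x|-z⟩|² = 1/2.

0.500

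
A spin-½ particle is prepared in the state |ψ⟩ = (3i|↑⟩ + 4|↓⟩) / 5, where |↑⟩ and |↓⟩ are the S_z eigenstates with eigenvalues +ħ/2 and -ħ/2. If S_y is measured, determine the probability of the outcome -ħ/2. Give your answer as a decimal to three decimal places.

|-y⟩ = (|↑⟩ - i|↓⟩)/√2, so ⟨-y|ψ⟩ = (7i) / (√2·5).
P = |7i|² / 50 = 49/50.

0.980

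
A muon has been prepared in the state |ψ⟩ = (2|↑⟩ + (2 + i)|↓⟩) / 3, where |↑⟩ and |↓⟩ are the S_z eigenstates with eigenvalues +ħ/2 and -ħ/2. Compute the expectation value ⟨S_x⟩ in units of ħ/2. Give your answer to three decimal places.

⟨σ_x⟩ = 2 Re(a* b)/(|a|²+|b|²) with a = 2, b = (2 + i).
a* b = (4 + 2i), so ⟨σ_x⟩ = 8/9.
⟨S_x⟩ = (ħ/2)·⟨σ_x⟩.

0.889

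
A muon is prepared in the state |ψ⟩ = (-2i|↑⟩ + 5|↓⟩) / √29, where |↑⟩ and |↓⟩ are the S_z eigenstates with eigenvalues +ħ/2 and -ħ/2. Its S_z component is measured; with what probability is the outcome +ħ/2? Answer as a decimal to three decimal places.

0.138

The +ħ/2 outcome corresponds to |↑⟩. Its amplitude in |ψ⟩ is -2i/√29.
P = |-2i|² / 29 = 4/29.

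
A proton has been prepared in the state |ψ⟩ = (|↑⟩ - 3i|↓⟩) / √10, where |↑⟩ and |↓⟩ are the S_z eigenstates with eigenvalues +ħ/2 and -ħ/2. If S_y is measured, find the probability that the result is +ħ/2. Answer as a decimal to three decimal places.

0.200

|+y⟩ = (|↑⟩ + i|↓⟩)/√2, so ⟨+y|ψ⟩ = (-2) / (√2·√10).
P = |-2|² / 20 = 4/20.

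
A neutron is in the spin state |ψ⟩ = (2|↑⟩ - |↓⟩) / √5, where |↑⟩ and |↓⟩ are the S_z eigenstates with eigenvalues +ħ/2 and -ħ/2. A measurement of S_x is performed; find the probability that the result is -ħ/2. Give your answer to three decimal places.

|-x⟩ = (|↑⟩ - |↓⟩)/√2, so ⟨-x|ψ⟩ = (3) / (√2·√5).
P = |3|² / 10 = 9/10.

0.900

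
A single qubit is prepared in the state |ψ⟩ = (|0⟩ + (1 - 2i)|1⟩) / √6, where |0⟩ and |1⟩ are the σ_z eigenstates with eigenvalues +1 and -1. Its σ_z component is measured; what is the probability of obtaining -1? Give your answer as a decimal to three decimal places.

The -1 outcome corresponds to |1⟩. Its amplitude in |ψ⟩ is (1 - 2i)/√6.
P = |1 - 2i|² / 6 = 5/6.

0.833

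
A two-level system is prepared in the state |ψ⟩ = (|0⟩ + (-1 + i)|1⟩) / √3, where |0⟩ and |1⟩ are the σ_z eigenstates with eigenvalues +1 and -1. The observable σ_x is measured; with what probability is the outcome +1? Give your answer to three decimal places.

0.167

|+x⟩ = (|0⟩ + |1⟩)/√2, so ⟨+x|ψ⟩ = (i) / (√2·√3).
P = |i|² / 6 = 1/6.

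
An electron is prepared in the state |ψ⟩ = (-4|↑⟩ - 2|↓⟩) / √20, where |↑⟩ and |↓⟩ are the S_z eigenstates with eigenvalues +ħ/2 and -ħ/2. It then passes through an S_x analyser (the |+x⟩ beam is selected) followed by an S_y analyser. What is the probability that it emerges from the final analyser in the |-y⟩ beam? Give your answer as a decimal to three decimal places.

0.450

First analyser (S_x): P(|+x⟩) = |⟨+x|ψ⟩|² = 36/40.
After stage 1 the state is |+x⟩; P(|-y⟩) = |⟨-y|+x⟩|² = 1/2.
Joint probability = 36/40 × 1/2 = 0.450.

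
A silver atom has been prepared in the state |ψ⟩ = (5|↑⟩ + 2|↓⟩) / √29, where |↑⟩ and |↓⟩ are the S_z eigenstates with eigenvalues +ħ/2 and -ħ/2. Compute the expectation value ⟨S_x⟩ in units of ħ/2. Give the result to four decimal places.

⟨σ_x⟩ = 2 Re(a* b)/(|a|²+|b|²) with a = 5, b = 2.
a* b = 10, so ⟨σ_x⟩ = 20/29.
⟨S_x⟩ = (ħ/2)·⟨σ_x⟩.

0.6897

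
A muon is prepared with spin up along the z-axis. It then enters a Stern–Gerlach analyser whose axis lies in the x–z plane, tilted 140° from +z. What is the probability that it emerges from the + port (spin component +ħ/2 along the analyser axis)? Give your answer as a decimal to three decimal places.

0.117

For spin-½, the probability of finding spin-up along an axis at angle θ to the initial spin direction is cos²(θ/2); spin-down is sin²(θ/2).
θ = 140°, so P = cos²(70°) ≈ 0.117.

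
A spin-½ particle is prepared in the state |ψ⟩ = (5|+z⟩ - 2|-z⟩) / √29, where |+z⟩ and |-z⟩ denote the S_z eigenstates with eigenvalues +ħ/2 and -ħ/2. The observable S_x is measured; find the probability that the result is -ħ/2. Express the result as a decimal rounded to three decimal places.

0.845

|-x⟩ = (|+z⟩ - |-z⟩)/√2, so ⟨-x|ψ⟩ = (7) / (√2·√29).
P = |7|² / 58 = 49/58.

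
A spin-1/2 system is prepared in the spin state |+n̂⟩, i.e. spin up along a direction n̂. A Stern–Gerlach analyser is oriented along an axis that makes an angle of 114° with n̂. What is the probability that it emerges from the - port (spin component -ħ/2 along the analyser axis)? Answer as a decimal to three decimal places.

0.703

For spin-½, the probability of finding spin-up along an axis at angle θ to the initial spin direction is cos²(θ/2); spin-down is sin²(θ/2).
θ = 114°, so P = sin²(57°) ≈ 0.703.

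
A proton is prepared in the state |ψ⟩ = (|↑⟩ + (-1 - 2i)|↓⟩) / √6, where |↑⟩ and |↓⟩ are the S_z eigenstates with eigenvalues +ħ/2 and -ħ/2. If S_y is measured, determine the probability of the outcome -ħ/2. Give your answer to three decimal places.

0.833

|-y⟩ = (|↑⟩ - i|↓⟩)/√2, so ⟨-y|ψ⟩ = (3 - i) / (√2·√6).
P = |3 - i|² / 12 = 10/12.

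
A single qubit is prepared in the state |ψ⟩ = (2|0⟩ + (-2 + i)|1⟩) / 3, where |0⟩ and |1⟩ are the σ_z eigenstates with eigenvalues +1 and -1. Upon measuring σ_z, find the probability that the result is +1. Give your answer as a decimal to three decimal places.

0.444

The +1 outcome corresponds to |0⟩. Its amplitude in |ψ⟩ is 2/3.
P = |2|² / 9 = 4/9.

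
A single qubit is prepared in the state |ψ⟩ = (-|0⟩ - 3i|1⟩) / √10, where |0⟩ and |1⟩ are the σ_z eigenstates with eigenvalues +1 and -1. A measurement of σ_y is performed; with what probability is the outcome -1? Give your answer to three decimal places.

|-y⟩ = (|0⟩ - i|1⟩)/√2, so ⟨-y|ψ⟩ = (2) / (√2·√10).
P = |2|² / 20 = 4/20.

0.200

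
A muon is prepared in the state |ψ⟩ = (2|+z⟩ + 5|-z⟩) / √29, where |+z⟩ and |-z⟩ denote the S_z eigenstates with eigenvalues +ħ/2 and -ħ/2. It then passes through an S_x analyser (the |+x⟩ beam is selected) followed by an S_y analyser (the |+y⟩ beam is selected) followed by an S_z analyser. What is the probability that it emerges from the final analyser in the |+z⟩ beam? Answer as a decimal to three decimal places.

First analyser (S_x): P(|+x⟩) = |⟨+x|ψ⟩|² = 49/58.
After stage 1 the state is |+x⟩; P(|+y⟩) = |⟨+y|+x⟩|² = 1/2.
After stage 2 the state is |+y⟩; P(|+z⟩) = |⟨+z|+y⟩|² = 1/2.
Joint probability = 49/58 × 1/2 × 1/2 = 0.211.

0.211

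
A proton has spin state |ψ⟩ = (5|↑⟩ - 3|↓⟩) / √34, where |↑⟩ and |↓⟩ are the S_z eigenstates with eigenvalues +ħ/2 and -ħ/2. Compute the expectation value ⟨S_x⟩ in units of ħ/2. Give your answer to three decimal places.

⟨σ_x⟩ = 2 Re(a* b)/(|a|²+|b|²) with a = 5, b = -3.
a* b = -15, so ⟨σ_x⟩ = -30/34.
⟨S_x⟩ = (ħ/2)·⟨σ_x⟩.

-0.882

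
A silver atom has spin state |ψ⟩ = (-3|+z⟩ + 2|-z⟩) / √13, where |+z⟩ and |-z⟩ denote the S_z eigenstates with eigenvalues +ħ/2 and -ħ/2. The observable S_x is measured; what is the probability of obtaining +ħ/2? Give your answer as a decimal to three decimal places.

|+x⟩ = (|+z⟩ + |-z⟩)/√2, so ⟨+x|ψ⟩ = (-1) / (√2·√13).
P = |-1|² / 26 = 1/26.

0.038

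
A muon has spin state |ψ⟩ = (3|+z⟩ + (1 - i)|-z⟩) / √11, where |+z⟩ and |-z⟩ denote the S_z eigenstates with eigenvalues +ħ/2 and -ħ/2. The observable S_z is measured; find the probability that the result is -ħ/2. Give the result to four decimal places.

The -ħ/2 outcome corresponds to |-z⟩. Its amplitude in |ψ⟩ is (1 - i)/√11.
P = |1 - i|² / 11 = 2/11.

0.1818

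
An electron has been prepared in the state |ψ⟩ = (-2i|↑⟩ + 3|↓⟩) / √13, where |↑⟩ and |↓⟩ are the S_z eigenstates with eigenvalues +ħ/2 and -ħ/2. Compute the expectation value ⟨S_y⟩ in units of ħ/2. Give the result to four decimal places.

0.9231

⟨σ_y⟩ = 2 Im(a* b)/(|a|²+|b|²) with a = -2i, b = 3.
a* b = 6i, so ⟨σ_y⟩ = 12/13.
⟨S_y⟩ = (ħ/2)·⟨σ_y⟩.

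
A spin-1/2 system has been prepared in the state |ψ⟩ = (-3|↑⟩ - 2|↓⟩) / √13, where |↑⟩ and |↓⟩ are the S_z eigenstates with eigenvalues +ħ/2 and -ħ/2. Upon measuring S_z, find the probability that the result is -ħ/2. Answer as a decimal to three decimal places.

The -ħ/2 outcome corresponds to |↓⟩. Its amplitude in |ψ⟩ is -2/√13.
P = |-2|² / 13 = 4/13.

0.308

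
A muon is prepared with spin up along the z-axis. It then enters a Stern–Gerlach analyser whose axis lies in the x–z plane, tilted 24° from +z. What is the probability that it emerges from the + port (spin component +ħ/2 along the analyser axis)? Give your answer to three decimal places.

0.957

For spin-½, the probability of finding spin-up along an axis at angle θ to the initial spin direction is cos²(θ/2); spin-down is sin²(θ/2).
θ = 24°, so P = cos²(12°) ≈ 0.957.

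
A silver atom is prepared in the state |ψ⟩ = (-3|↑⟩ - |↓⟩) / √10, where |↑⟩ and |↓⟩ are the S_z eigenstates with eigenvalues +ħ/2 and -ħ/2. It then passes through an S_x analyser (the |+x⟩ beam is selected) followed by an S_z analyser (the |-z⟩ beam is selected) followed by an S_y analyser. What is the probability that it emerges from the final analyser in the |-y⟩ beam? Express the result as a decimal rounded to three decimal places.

First analyser (S_x): P(|+x⟩) = |⟨+x|ψ⟩|² = 16/20.
After stage 1 the state is |+x⟩; P(|-z⟩) = |⟨-z|+x⟩|² = 1/2.
After stage 2 the state is |-z⟩; P(|-y⟩) = |⟨-y|-z⟩|² = 1/2.
Joint probability = 16/20 × 1/2 × 1/2 = 0.200.

0.200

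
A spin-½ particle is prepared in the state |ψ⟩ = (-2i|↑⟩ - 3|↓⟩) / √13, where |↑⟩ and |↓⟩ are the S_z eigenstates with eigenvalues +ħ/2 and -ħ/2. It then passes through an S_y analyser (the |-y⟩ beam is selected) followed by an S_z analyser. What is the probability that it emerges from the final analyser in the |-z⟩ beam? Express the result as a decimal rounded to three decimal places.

First analyser (S_y): P(|-y⟩) = |⟨-y|ψ⟩|² = 25/26.
After stage 1 the state is |-y⟩; P(|-z⟩) = |⟨-z|-y⟩|² = 1/2.
Joint probability = 25/26 × 1/2 = 0.481.

0.481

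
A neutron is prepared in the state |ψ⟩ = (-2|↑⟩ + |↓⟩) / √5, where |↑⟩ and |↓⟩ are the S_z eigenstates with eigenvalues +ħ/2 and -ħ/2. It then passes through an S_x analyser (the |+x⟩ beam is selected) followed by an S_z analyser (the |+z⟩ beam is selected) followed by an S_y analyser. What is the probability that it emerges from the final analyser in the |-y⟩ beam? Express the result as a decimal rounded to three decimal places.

0.025

First analyser (S_x): P(|+x⟩) = |⟨+x|ψ⟩|² = 1/10.
After stage 1 the state is |+x⟩; P(|+z⟩) = |⟨+z|+x⟩|² = 1/2.
After stage 2 the state is |+z⟩; P(|-y⟩) = |⟨-y|+z⟩|² = 1/2.
Joint probability = 1/10 × 1/2 × 1/2 = 0.025.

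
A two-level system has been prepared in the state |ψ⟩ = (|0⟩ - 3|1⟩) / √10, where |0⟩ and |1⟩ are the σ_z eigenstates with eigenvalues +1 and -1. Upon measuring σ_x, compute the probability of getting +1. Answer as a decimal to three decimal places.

0.200

|+x⟩ = (|0⟩ + |1⟩)/√2, so ⟨+x|ψ⟩ = (-2) / (√2·√10).
P = |-2|² / 20 = 4/20.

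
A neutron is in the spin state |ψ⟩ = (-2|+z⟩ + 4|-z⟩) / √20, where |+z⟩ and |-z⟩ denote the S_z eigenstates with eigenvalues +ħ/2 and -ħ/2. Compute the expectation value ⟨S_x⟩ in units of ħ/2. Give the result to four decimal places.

⟨σ_x⟩ = 2 Re(a* b)/(|a|²+|b|²) with a = -2, b = 4.
a* b = -8, so ⟨σ_x⟩ = -16/20.
⟨S_x⟩ = (ħ/2)·⟨σ_x⟩.

-0.8000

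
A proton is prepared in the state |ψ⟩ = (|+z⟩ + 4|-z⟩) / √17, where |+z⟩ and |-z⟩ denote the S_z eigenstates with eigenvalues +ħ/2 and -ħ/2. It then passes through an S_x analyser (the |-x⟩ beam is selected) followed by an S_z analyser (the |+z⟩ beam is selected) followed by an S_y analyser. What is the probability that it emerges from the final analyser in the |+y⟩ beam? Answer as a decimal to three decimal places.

0.066

First analyser (S_x): P(|-x⟩) = |⟨-x|ψ⟩|² = 9/34.
After stage 1 the state is |-x⟩; P(|+z⟩) = |⟨+z|-x⟩|² = 1/2.
After stage 2 the state is |+z⟩; P(|+y⟩) = |⟨+y|+z⟩|² = 1/2.
Joint probability = 9/34 × 1/2 × 1/2 = 0.066.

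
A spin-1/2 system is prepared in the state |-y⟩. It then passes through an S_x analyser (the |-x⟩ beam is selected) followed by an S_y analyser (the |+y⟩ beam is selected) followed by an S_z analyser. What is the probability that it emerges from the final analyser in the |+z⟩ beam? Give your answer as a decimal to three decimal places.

0.125

First analyser (S_x): from |-y⟩, P(|-x⟩) = 1/2.
After stage 1 the state is |-x⟩; P(|+y⟩) = |⟨+y|-x⟩|² = 1/2.
After stage 2 the state is |+y⟩; P(|+z⟩) = |⟨+z|+y⟩|² = 1/2.
Joint probability = 1/2 × 1/2 × 1/2 = 0.125.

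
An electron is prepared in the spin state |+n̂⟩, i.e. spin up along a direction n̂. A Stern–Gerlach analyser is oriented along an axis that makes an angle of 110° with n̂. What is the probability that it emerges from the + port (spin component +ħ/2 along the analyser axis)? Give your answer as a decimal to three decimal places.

0.329

For spin-½, the probability of finding spin-up along an axis at angle θ to the initial spin direction is cos²(θ/2); spin-down is sin²(θ/2).
θ = 110°, so P = cos²(55°) ≈ 0.329.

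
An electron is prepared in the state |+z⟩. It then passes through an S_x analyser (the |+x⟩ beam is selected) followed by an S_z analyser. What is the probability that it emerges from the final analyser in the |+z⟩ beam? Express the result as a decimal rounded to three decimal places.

0.250

First analyser (S_x): from |+z⟩, P(|+x⟩) = 1/2.
After stage 1 the state is |+x⟩; P(|+z⟩) = |⟨+z|+x⟩|² = 1/2.
Joint probability = 1/2 × 1/2 = 0.250.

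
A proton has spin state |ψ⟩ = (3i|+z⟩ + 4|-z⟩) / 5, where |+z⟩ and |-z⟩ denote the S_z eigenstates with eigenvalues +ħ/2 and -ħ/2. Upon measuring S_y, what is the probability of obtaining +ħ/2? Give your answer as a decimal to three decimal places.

|+y⟩ = (|+z⟩ + i|-z⟩)/√2, so ⟨+y|ψ⟩ = (-i) / (√2·5).
P = |-i|² / 50 = 1/50.

0.020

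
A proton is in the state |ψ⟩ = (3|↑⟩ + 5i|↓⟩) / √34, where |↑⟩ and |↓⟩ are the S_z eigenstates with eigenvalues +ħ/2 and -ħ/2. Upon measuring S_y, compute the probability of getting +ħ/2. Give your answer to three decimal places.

|+y⟩ = (|↑⟩ + i|↓⟩)/√2, so ⟨+y|ψ⟩ = (8) / (√2·√34).
P = |8|² / 68 = 64/68.

0.941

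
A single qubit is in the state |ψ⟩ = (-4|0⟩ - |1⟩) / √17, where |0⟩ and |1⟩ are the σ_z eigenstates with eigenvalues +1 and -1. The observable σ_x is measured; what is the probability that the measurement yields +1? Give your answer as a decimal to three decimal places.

0.735

|+x⟩ = (|0⟩ + |1⟩)/√2, so ⟨+x|ψ⟩ = (-5) / (√2·√17).
P = |-5|² / 34 = 25/34.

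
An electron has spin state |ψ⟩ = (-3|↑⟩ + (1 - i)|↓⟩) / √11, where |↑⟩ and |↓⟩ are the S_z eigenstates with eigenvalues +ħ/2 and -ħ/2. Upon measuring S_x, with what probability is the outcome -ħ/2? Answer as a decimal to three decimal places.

0.773

|-x⟩ = (|↑⟩ - |↓⟩)/√2, so ⟨-x|ψ⟩ = (-4 + i) / (√2·√11).
P = |-4 + i|² / 22 = 17/22.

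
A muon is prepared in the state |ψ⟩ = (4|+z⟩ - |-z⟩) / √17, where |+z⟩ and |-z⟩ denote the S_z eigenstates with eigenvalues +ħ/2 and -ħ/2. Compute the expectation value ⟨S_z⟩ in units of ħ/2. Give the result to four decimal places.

⟨σ_z⟩ = |a|² - |b|² divided by |a|²+|b|², with a, b the |+z⟩, |-z⟩ amplitudes.
= (16 - 1)/17 = 15/17.
⟨S_z⟩ = (ħ/2)·⟨σ_z⟩.

0.8824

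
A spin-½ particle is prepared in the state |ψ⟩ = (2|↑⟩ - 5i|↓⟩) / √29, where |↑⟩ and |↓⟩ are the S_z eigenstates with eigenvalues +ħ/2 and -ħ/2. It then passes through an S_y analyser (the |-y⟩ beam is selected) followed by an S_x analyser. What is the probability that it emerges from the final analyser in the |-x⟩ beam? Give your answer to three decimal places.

First analyser (S_y): P(|-y⟩) = |⟨-y|ψ⟩|² = 49/58.
After stage 1 the state is |-y⟩; P(|-x⟩) = |⟨-x|-y⟩|² = 1/2.
Joint probability = 49/58 × 1/2 = 0.422.

0.422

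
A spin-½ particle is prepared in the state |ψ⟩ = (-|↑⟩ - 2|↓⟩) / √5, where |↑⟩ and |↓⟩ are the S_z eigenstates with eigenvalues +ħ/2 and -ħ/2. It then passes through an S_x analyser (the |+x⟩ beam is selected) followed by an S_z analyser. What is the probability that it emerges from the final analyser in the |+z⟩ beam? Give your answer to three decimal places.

0.450

First analyser (S_x): P(|+x⟩) = |⟨+x|ψ⟩|² = 9/10.
After stage 1 the state is |+x⟩; P(|+z⟩) = |⟨+z|+x⟩|² = 1/2.
Joint probability = 9/10 × 1/2 = 0.450.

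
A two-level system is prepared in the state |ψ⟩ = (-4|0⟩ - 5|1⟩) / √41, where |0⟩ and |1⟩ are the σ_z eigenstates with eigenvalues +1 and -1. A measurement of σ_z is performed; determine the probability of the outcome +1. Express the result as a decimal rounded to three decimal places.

0.390

The +1 outcome corresponds to |0⟩. Its amplitude in |ψ⟩ is -4/√41.
P = |-4|² / 41 = 16/41.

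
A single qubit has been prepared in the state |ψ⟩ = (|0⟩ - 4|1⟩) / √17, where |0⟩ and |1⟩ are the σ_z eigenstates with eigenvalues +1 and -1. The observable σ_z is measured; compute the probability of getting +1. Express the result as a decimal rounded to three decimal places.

0.059

The +1 outcome corresponds to |0⟩. Its amplitude in |ψ⟩ is 1/√17.
P = |1|² / 17 = 1/17.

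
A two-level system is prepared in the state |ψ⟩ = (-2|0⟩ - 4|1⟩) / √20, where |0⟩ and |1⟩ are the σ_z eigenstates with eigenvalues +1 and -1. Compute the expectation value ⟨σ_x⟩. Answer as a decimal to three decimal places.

0.800

⟨σ_x⟩ = 2 Re(a* b)/(|a|²+|b|²) with a = -2, b = -4.
a* b = 8, so ⟨σ_x⟩ = 16/20.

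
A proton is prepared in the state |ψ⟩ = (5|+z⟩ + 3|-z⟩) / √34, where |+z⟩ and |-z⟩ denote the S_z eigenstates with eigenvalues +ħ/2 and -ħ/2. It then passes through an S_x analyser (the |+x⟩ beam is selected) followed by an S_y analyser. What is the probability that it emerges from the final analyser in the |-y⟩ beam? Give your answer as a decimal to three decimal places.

First analyser (S_x): P(|+x⟩) = |⟨+x|ψ⟩|² = 64/68.
After stage 1 the state is |+x⟩; P(|-y⟩) = |⟨-y|+x⟩|² = 1/2.
Joint probability = 64/68 × 1/2 = 0.471.

0.471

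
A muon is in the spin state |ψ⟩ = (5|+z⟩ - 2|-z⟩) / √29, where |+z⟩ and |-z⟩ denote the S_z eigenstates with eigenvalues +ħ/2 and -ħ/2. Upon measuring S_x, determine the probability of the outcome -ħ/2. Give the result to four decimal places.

0.8448

|-x⟩ = (|+z⟩ - |-z⟩)/√2, so ⟨-x|ψ⟩ = (7) / (√2·√29).
P = |7|² / 58 = 49/58.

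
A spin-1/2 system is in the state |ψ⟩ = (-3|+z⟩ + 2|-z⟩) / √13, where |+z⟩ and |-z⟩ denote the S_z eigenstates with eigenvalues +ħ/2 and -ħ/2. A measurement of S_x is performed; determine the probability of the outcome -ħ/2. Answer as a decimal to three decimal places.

|-x⟩ = (|+z⟩ - |-z⟩)/√2, so ⟨-x|ψ⟩ = (-5) / (√2·√13).
P = |-5|² / 26 = 25/26.

0.962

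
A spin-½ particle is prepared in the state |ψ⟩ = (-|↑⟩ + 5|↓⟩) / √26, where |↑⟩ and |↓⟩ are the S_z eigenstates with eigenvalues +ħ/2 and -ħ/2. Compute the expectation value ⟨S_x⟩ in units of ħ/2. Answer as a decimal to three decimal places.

-0.385

⟨σ_x⟩ = 2 Re(a* b)/(|a|²+|b|²) with a = -1, b = 5.
a* b = -5, so ⟨σ_x⟩ = -10/26.
⟨S_x⟩ = (ħ/2)·⟨σ_x⟩.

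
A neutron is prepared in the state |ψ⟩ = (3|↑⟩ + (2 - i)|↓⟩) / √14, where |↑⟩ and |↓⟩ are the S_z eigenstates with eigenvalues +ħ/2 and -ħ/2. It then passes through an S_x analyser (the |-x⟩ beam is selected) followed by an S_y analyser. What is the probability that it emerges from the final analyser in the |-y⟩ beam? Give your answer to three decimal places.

First analyser (S_x): P(|-x⟩) = |⟨-x|ψ⟩|² = 2/28.
After stage 1 the state is |-x⟩; P(|-y⟩) = |⟨-y|-x⟩|² = 1/2.
Joint probability = 2/28 × 1/2 = 0.036.

0.036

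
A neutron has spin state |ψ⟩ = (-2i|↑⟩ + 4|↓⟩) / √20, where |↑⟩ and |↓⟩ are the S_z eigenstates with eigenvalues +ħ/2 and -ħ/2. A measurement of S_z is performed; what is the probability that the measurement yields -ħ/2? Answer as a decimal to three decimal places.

The -ħ/2 outcome corresponds to |↓⟩. Its amplitude in |ψ⟩ is 4/√20.
P = |4|² / 20 = 16/20.

0.800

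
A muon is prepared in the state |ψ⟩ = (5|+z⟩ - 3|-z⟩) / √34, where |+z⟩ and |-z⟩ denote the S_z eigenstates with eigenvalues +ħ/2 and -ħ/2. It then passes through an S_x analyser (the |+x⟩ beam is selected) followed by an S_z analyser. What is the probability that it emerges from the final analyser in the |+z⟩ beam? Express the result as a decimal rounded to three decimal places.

First analyser (S_x): P(|+x⟩) = |⟨+x|ψ⟩|² = 4/68.
After stage 1 the state is |+x⟩; P(|+z⟩) = |⟨+z|+x⟩|² = 1/2.
Joint probability = 4/68 × 1/2 = 0.029.

0.029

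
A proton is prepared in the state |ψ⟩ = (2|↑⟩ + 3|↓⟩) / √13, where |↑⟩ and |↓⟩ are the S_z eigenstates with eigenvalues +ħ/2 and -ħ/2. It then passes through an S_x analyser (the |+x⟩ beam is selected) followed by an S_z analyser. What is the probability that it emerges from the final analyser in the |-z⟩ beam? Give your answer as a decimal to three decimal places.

First analyser (S_x): P(|+x⟩) = |⟨+x|ψ⟩|² = 25/26.
After stage 1 the state is |+x⟩; P(|-z⟩) = |⟨-z|+x⟩|² = 1/2.
Joint probability = 25/26 × 1/2 = 0.481.

0.481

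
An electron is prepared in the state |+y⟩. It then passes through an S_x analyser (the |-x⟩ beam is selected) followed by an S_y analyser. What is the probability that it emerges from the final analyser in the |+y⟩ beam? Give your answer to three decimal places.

0.250

First analyser (S_x): from |+y⟩, P(|-x⟩) = 1/2.
After stage 1 the state is |-x⟩; P(|+y⟩) = |⟨+y|-x⟩|² = 1/2.
Joint probability = 1/2 × 1/2 = 0.250.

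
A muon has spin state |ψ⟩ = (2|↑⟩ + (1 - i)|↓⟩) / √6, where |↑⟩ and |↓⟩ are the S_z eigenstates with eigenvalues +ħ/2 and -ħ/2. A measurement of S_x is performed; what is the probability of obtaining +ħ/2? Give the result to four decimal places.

|+x⟩ = (|↑⟩ + |↓⟩)/√2, so ⟨+x|ψ⟩ = (3 - i) / (√2·√6).
P = |3 - i|² / 12 = 10/12.

0.8333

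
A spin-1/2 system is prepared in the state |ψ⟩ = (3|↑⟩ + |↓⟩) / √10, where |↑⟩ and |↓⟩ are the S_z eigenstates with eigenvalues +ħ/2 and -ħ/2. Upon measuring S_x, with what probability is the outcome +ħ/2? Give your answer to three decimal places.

|+x⟩ = (|↑⟩ + |↓⟩)/√2, so ⟨+x|ψ⟩ = (4) / (√2·√10).
P = |4|² / 20 = 16/20.

0.800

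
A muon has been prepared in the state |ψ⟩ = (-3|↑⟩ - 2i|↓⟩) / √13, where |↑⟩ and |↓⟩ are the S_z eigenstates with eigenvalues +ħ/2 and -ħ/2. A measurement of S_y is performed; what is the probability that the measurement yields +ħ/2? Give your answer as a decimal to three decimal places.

|+y⟩ = (|↑⟩ + i|↓⟩)/√2, so ⟨+y|ψ⟩ = (-5) / (√2·√13).
P = |-5|² / 26 = 25/26.

0.962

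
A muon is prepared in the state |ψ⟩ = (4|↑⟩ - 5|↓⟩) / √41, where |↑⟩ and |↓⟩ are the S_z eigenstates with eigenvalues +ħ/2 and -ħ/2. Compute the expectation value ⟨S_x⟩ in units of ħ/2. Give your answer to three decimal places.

⟨σ_x⟩ = 2 Re(a* b)/(|a|²+|b|²) with a = 4, b = -5.
a* b = -20, so ⟨σ_x⟩ = -40/41.
⟨S_x⟩ = (ħ/2)·⟨σ_x⟩.

-0.976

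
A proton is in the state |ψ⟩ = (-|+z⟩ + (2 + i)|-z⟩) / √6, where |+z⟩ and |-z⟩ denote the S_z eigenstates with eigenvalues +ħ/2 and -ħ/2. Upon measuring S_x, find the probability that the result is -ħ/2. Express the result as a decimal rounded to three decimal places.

|-x⟩ = (|+z⟩ - |-z⟩)/√2, so ⟨-x|ψ⟩ = (-3 - i) / (√2·√6).
P = |-3 - i|² / 12 = 10/12.

0.833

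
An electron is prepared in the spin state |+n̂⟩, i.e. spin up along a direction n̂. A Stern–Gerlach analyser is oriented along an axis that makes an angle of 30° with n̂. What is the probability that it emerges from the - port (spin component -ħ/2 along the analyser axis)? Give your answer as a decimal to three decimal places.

For spin-½, the probability of finding spin-up along an axis at angle θ to the initial spin direction is cos²(θ/2); spin-down is sin²(θ/2).
θ = 30°, so P = sin²(15°) ≈ 0.067.

0.067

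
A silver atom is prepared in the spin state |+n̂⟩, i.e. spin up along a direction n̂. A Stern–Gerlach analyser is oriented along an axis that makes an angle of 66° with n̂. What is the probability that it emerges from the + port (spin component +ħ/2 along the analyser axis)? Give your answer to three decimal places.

For spin-½, the probability of finding spin-up along an axis at angle θ to the initial spin direction is cos²(θ/2); spin-down is sin²(θ/2).
θ = 66°, so P = cos²(33°) ≈ 0.703.

0.703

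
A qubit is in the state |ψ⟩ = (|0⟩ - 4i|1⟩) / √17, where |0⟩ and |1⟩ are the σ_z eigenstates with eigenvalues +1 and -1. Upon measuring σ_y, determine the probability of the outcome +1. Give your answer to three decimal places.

|+y⟩ = (|0⟩ + i|1⟩)/√2, so ⟨+y|ψ⟩ = (-3) / (√2·√17).
P = |-3|² / 34 = 9/34.

0.265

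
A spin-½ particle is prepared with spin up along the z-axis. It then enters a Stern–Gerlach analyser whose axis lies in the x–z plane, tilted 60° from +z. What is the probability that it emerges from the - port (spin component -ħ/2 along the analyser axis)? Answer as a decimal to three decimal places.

For spin-½, the probability of finding spin-up along an axis at angle θ to the initial spin direction is cos²(θ/2); spin-down is sin²(θ/2).
θ = 60°, so P = sin²(30°) ≈ 0.250.

0.250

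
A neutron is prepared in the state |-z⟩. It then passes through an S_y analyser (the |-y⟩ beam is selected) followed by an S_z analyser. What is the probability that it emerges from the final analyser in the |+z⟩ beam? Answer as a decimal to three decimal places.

First analyser (S_y): from |-z⟩, P(|-y⟩) = 1/2.
After stage 1 the state is |-y⟩; P(|+z⟩) = |⟨+z|-y⟩|² = 1/2.
Joint probability = 1/2 × 1/2 = 0.250.

0.250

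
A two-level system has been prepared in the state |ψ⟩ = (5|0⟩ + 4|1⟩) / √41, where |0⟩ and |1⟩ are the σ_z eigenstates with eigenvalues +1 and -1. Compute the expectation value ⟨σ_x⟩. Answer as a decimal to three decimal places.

0.976

⟨σ_x⟩ = 2 Re(a* b)/(|a|²+|b|²) with a = 5, b = 4.
a* b = 20, so ⟨σ_x⟩ = 40/41.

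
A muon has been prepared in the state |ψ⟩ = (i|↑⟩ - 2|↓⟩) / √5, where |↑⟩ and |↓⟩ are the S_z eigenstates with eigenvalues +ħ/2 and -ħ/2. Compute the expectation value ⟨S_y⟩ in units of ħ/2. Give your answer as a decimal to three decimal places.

0.800

⟨σ_y⟩ = 2 Im(a* b)/(|a|²+|b|²) with a = i, b = -2.
a* b = 2i, so ⟨σ_y⟩ = 4/5.
⟨S_y⟩ = (ħ/2)·⟨σ_y⟩.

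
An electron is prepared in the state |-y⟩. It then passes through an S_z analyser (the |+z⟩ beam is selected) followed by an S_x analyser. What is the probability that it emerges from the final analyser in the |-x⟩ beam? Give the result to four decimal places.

0.2500

First analyser (S_z): from |-y⟩, P(|+z⟩) = 1/2.
After stage 1 the state is |+z⟩; P(|-x⟩) = |⟨-x|+z⟩|² = 1/2.
Joint probability = 1/2 × 1/2 = 0.2500.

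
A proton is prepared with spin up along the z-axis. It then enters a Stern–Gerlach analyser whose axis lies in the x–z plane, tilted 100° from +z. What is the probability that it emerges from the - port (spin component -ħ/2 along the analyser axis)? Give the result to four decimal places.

For spin-½, the probability of finding spin-up along an axis at angle θ to the initial spin direction is cos²(θ/2); spin-down is sin²(θ/2).
θ = 100°, so P = sin²(50°) ≈ 0.5868.

0.5868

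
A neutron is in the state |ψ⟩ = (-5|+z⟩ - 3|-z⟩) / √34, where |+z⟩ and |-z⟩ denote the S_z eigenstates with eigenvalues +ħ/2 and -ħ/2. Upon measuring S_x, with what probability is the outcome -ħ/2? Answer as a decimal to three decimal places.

0.059

|-x⟩ = (|+z⟩ - |-z⟩)/√2, so ⟨-x|ψ⟩ = (-2) / (√2·√34).
P = |-2|² / 68 = 4/68.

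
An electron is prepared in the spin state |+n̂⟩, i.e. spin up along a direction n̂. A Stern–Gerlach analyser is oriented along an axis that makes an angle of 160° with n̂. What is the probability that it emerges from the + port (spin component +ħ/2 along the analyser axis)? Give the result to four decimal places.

For spin-½, the probability of finding spin-up along an axis at angle θ to the initial spin direction is cos²(θ/2); spin-down is sin²(θ/2).
θ = 160°, so P = cos²(80°) ≈ 0.0302.

0.0302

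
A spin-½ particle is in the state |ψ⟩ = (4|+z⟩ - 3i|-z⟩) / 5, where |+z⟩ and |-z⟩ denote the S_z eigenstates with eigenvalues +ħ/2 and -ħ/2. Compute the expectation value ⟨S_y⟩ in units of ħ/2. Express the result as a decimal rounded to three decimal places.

⟨σ_y⟩ = 2 Im(a* b)/(|a|²+|b|²) with a = 4, b = -3i.
a* b = -12i, so ⟨σ_y⟩ = -24/25.
⟨S_y⟩ = (ħ/2)·⟨σ_y⟩.

-0.960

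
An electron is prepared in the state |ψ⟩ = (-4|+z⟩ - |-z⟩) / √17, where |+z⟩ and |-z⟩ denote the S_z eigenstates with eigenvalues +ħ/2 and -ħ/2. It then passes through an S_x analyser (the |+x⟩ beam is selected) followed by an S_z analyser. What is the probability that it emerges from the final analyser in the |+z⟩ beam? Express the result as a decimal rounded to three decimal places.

0.368

First analyser (S_x): P(|+x⟩) = |⟨+x|ψ⟩|² = 25/34.
After stage 1 the state is |+x⟩; P(|+z⟩) = |⟨+z|+x⟩|² = 1/2.
Joint probability = 25/34 × 1/2 = 0.368.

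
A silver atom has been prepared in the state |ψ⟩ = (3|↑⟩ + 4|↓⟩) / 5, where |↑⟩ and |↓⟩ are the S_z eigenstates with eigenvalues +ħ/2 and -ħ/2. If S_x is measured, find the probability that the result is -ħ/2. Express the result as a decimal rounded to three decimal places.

|-x⟩ = (|↑⟩ - |↓⟩)/√2, so ⟨-x|ψ⟩ = (-1) / (√2·5).
P = |-1|² / 50 = 1/50.

0.020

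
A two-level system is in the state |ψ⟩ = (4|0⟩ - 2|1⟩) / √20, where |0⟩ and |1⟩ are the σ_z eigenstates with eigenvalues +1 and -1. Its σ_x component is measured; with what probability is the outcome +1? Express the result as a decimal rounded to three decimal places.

|+x⟩ = (|0⟩ + |1⟩)/√2, so ⟨+x|ψ⟩ = (2) / (√2·√20).
P = |2|² / 40 = 4/40.

0.100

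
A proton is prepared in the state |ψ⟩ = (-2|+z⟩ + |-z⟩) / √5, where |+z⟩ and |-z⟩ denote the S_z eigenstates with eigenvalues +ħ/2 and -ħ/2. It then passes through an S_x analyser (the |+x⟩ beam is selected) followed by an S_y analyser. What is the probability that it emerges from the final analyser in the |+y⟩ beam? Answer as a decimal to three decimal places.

First analyser (S_x): P(|+x⟩) = |⟨+x|ψ⟩|² = 1/10.
After stage 1 the state is |+x⟩; P(|+y⟩) = |⟨+y|+x⟩|² = 1/2.
Joint probability = 1/10 × 1/2 = 0.050.

0.050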